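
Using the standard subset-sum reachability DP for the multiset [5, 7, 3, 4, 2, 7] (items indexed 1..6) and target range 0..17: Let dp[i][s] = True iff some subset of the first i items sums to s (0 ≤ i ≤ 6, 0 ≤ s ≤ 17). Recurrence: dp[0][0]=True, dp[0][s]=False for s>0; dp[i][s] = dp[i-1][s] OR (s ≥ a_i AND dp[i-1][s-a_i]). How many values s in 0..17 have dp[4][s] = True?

13

i\s   0   1   2   3   4   5   6   7   8   9  10  11  12  13  14  15  16  17
  0   T   F   F   F   F   F   F   F   F   F   F   F   F   F   F   F   F   F
  1   T   F   F   F   F   T   F   F   F   F   F   F   F   F   F   F   F   F
  2   T   F   F   F   F   T   F   T   F   F   F   F   T   F   F   F   F   F
  3   T   F   F   T   F   T   F   T   T   F   T   F   T   F   F   T   F   F
  4   T   F   F   T   T   T   F   T   T   T   T   T   T   F   T   T   T   F
  5   T   F   T   T   T   T   T   T   T   T   T   T   T   T   T   T   T   T
  6   T   F   T   T   T   T   T   T   T   T   T   T   T   T   T   T   T   T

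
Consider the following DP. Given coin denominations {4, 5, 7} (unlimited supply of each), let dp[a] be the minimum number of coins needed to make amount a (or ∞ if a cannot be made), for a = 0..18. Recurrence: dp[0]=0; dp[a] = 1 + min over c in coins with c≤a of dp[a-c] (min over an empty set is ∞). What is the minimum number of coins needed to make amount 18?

3

 a  0  1  2  3  4  5  6  7  8  9 10 11 12 13 14 15 16 17 18
dp  0  -  -  -  1  1  -  1  2  2  2  2  2  3  2  3  3  3  3
(- denotes ∞ / unreachable)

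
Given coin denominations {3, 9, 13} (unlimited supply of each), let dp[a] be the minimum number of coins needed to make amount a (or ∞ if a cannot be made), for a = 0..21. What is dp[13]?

 a  0  1  2  3  4  5  6  7  8  9 10 11 12 13 14 15 16 17 18 19 20 21
dp  0  -  -  1  -  -  2  -  -  1  -  -  2  1  -  3  2  -  2  3  -  3
(- denotes ∞ / unreachable)

1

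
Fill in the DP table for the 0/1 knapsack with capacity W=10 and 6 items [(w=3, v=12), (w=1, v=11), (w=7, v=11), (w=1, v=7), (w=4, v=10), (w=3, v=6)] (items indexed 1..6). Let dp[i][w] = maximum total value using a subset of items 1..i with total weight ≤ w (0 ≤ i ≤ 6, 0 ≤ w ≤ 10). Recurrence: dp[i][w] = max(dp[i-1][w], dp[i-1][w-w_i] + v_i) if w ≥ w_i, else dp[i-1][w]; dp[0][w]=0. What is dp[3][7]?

23

i\w   0   1   2   3   4   5   6   7   8   9  10
  0   0   0   0   0   0   0   0   0   0   0   0
  1   0   0   0  12  12  12  12  12  12  12  12
  2   0  11  11  12  23  23  23  23  23  23  23
  3   0  11  11  12  23  23  23  23  23  23  23
  4   0  11  18  18  23  30  30  30  30  30  30
  5   0  11  18  18  23  30  30  30  33  40  40
  6   0  11  18  18  23  30  30  30  36  40  40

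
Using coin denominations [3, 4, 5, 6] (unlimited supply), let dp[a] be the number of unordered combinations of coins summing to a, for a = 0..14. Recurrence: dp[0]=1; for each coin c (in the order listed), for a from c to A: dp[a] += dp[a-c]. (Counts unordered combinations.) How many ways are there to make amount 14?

after  coin     0     1     2     3     4     5     6     7     8     9    10    11    12    13    14
          3     1     0     0     1     0     0     1     0     0     1     0     0     1     0     0
          4     1     0     0     1     1     0     1     1     1     1     1     1     2     1     1
          5     1     0     0     1     1     1     1     1     2     2     2     2     3     3     3
          6     1     0     0     1     1     1     2     1     2     3     3     3     5     4     5

5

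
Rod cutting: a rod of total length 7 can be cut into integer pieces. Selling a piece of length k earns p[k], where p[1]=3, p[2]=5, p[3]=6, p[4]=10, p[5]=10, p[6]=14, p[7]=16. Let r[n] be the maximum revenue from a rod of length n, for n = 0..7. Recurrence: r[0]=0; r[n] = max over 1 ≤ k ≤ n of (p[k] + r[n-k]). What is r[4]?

   n    0    1    2    3    4    5    6    7
r[n]    0    3    6    9   12   15   18   21

12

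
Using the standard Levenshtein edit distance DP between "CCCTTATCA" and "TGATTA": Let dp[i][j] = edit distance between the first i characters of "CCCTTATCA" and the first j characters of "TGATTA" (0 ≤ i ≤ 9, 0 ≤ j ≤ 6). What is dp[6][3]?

4

   ''  T  G  A  T  T  A
''  0  1  2  3  4  5  6
 C  1  1  2  3  4  5  6
 C  2  2  2  3  4  5  6
 C  3  3  3  3  4  5  6
 T  4  3  4  4  3  4  5
 T  5  4  4  5  4  3  4
 A  6  5  5  4  5  4  3
 T  7  6  6  5  4  5  4
 C  8  7  7  6  5  5  5
 A  9  8  8  7  6  6  5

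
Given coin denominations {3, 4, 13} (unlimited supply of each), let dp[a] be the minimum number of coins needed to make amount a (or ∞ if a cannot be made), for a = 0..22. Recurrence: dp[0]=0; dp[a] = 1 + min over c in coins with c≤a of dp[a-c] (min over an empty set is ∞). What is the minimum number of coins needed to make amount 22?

4

 a  0  1  2  3  4  5  6  7  8  9 10 11 12 13 14 15 16 17 18 19 20 21 22
dp  0  -  -  1  1  -  2  2  2  3  3  3  3  1  4  4  2  2  5  3  3  3  4
(- denotes ∞ / unreachable)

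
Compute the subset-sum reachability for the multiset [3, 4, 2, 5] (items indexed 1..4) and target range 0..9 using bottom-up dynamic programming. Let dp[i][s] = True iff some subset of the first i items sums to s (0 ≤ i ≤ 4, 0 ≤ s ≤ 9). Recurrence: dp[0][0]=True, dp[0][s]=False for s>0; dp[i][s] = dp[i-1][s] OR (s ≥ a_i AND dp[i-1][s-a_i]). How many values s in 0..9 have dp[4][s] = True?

9

i\s   0   1   2   3   4   5   6   7   8   9
  0   T   F   F   F   F   F   F   F   F   F
  1   T   F   F   T   F   F   F   F   F   F
  2   T   F   F   T   T   F   F   T   F   F
  3   T   F   T   T   T   T   T   T   F   T
  4   T   F   T   T   T   T   T   T   T   T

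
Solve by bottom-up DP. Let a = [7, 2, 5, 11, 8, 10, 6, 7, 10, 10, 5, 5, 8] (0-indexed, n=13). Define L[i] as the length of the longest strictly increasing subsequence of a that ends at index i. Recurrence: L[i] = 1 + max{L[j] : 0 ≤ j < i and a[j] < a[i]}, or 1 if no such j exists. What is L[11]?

   i    0    1    2    3    4    5    6    7    8    9   10   11   12
a[i]    7    2    5   11    8   10    6    7   10   10    5    5    8
L[i]    1    1    2    3    3    4    3    4    5    5    2    2    5

2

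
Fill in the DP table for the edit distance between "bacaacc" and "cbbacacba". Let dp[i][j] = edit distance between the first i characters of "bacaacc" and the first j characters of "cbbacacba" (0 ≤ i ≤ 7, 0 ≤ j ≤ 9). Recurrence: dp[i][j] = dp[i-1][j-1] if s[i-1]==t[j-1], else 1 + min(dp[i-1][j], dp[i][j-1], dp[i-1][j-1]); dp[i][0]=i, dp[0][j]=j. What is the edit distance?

5

   ''  c  b  b  a  c  a  c  b  a
''  0  1  2  3  4  5  6  7  8  9
 b  1  1  1  2  3  4  5  6  7  8
 a  2  2  2  2  2  3  4  5  6  7
 c  3  2  3  3  3  2  3  4  5  6
 a  4  3  3  4  3  3  2  3  4  5
 a  5  4  4  4  4  4  3  3  4  4
 c  6  5  5  5  5  4  4  3  4  5
 c  7  6  6  6  6  5  5  4  4  5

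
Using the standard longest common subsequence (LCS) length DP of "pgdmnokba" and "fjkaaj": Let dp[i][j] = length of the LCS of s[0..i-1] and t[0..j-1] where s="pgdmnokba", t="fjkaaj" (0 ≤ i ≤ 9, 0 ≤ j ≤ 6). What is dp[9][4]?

   ''  f  j  k  a  a  j
''  0  0  0  0  0  0  0
 p  0  0  0  0  0  0  0
 g  0  0  0  0  0  0  0
 d  0  0  0  0  0  0  0
 m  0  0  0  0  0  0  0
 n  0  0  0  0  0  0  0
 o  0  0  0  0  0  0  0
 k  0  0  0  1  1  1  1
 b  0  0  0  1  1  1  1
 a  0  0  0  1  2  2  2

2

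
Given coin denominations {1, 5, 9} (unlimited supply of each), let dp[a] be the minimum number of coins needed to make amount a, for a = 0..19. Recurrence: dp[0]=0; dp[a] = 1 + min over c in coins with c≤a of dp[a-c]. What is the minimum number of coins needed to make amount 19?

3

 a  0  1  2  3  4  5  6  7  8  9 10 11 12 13 14 15 16 17 18 19
dp  0  1  2  3  4  1  2  3  4  1  2  3  4  5  2  3  4  5  2  3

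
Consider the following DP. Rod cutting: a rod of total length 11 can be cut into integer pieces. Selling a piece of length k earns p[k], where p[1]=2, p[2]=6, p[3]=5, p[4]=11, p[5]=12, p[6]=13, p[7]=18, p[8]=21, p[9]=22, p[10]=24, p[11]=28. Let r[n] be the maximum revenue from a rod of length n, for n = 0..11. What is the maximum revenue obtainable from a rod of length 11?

32

   n    0    1    2    3    4    5    6    7    8    9   10   11
r[n]    0    2    6    8   12   14   18   20   24   26   30   32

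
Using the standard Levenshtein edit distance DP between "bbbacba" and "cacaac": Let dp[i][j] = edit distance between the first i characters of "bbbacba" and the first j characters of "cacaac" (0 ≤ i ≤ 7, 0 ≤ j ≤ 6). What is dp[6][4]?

4

   ''  c  a  c  a  a  c
''  0  1  2  3  4  5  6
 b  1  1  2  3  4  5  6
 b  2  2  2  3  4  5  6
 b  3  3  3  3  4  5  6
 a  4  4  3  4  3  4  5
 c  5  4  4  3  4  4  4
 b  6  5  5  4  4  5  5
 a  7  6  5  5  4  4  5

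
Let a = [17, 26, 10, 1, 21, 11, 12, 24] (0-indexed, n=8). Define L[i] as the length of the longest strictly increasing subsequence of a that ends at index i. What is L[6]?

3

   i    0    1    2    3    4    5    6    7
a[i]   17   26   10    1   21   11   12   24
L[i]    1    2    1    1    2    2    3    4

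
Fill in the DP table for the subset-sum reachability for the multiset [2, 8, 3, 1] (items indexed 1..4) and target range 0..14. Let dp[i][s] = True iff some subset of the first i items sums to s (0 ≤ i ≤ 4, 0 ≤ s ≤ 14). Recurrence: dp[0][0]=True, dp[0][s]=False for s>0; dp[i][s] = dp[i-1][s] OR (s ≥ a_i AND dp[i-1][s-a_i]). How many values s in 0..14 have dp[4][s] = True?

14

i\s   0   1   2   3   4   5   6   7   8   9  10  11  12  13  14
  0   T   F   F   F   F   F   F   F   F   F   F   F   F   F   F
  1   T   F   T   F   F   F   F   F   F   F   F   F   F   F   F
  2   T   F   T   F   F   F   F   F   T   F   T   F   F   F   F
  3   T   F   T   T   F   T   F   F   T   F   T   T   F   T   F
  4   T   T   T   T   T   T   T   F   T   T   T   T   T   T   T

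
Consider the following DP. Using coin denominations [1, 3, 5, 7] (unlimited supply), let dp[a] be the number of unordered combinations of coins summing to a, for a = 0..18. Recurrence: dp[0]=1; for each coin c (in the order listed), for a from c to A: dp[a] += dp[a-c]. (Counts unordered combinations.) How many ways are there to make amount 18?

after  coin     0     1     2     3     4     5     6     7     8     9    10    11    12    13    14    15    16    17    18
          1     1     1     1     1     1     1     1     1     1     1     1     1     1     1     1     1     1     1     1
          3     1     1     1     2     2     2     3     3     3     4     4     4     5     5     5     6     6     6     7
          5     1     1     1     2     2     3     4     4     5     6     7     8     9    10    11    13    14    15    17
          7     1     1     1     2     2     3     4     5     6     7     9    10    12    14    16    19    21    24    27

27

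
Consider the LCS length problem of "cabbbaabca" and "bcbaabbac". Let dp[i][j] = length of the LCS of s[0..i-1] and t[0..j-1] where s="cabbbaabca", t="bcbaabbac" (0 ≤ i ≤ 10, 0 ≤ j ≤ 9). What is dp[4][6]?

3

   ''  b  c  b  a  a  b  b  a  c
''  0  0  0  0  0  0  0  0  0  0
 c  0  0  1  1  1  1  1  1  1  1
 a  0  0  1  1  2  2  2  2  2  2
 b  0  1  1  2  2  2  3  3  3  3
 b  0  1  1  2  2  2  3  4  4  4
 b  0  1  1  2  2  2  3  4  4  4
 a  0  1  1  2  3  3  3  4  5  5
 a  0  1  1  2  3  4  4  4  5  5
 b  0  1  1  2  3  4  5  5  5  5
 c  0  1  2  2  3  4  5  5  5  6
 a  0  1  2  2  3  4  5  5  6  6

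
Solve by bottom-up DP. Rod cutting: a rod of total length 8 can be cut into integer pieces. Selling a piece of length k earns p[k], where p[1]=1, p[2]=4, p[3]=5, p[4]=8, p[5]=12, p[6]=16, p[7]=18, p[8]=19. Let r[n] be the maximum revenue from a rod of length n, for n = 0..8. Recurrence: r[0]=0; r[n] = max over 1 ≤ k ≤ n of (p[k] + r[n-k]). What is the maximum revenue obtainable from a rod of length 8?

   n    0    1    2    3    4    5    6    7    8
r[n]    0    1    4    5    8   12   16   18   20

20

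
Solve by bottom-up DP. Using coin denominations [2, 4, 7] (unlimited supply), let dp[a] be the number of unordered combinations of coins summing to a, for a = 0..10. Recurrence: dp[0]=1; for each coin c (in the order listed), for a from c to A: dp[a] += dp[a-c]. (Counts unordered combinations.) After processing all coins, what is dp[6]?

after  coin     0     1     2     3     4     5     6     7     8     9    10
          2     1     0     1     0     1     0     1     0     1     0     1
          4     1     0     1     0     2     0     2     0     3     0     3
          7     1     0     1     0     2     0     2     1     3     1     3

2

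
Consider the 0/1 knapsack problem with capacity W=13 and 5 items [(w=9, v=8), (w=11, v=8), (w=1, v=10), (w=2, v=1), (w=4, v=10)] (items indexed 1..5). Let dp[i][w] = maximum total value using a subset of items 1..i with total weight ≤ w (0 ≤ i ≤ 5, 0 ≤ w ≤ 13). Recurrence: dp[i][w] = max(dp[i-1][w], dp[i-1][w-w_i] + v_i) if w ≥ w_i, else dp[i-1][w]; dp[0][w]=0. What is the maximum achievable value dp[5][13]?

21

i\w   0   1   2   3   4   5   6   7   8   9  10  11  12  13
  0   0   0   0   0   0   0   0   0   0   0   0   0   0   0
  1   0   0   0   0   0   0   0   0   0   8   8   8   8   8
  2   0   0   0   0   0   0   0   0   0   8   8   8   8   8
  3   0  10  10  10  10  10  10  10  10  10  18  18  18  18
  4   0  10  10  11  11  11  11  11  11  11  18  18  19  19
  5   0  10  10  11  11  20  20  21  21  21  21  21  21  21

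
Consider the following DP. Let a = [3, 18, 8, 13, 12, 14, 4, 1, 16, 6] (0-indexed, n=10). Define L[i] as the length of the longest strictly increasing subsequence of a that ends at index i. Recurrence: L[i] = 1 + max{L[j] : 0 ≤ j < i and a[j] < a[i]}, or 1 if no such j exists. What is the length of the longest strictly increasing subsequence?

5

   i    0    1    2    3    4    5    6    7    8    9
a[i]    3   18    8   13   12   14    4    1   16    6
L[i]    1    2    2    3    3    4    2    1    5    3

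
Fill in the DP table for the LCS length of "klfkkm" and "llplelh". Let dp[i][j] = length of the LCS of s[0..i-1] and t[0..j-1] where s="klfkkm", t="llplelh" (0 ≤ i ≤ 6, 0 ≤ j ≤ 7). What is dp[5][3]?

1

   ''  l  l  p  l  e  l  h
''  0  0  0  0  0  0  0  0
 k  0  0  0  0  0  0  0  0
 l  0  1  1  1  1  1  1  1
 f  0  1  1  1  1  1  1  1
 k  0  1  1  1  1  1  1  1
 k  0  1  1  1  1  1  1  1
 m  0  1  1  1  1  1  1  1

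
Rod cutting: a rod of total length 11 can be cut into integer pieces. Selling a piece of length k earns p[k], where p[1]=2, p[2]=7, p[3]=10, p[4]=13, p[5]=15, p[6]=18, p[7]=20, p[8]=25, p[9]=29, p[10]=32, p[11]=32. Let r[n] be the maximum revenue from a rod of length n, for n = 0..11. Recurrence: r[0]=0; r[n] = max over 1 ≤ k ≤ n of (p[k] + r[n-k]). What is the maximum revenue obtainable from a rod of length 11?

   n    0    1    2    3    4    5    6    7    8    9   10   11
r[n]    0    2    7   10   14   17   21   24   28   31   35   38

38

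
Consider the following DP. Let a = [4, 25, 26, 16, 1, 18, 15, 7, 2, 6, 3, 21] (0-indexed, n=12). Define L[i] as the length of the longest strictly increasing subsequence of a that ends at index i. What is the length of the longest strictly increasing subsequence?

4

   i    0    1    2    3    4    5    6    7    8    9   10   11
a[i]    4   25   26   16    1   18   15    7    2    6    3   21
L[i]    1    2    3    2    1    3    2    2    2    3    3    4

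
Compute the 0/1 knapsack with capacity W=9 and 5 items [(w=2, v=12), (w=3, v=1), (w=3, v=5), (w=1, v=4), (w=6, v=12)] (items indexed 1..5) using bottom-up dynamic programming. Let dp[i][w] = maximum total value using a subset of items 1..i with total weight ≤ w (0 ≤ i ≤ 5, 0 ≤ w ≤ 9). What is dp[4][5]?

i\w   0   1   2   3   4   5   6   7   8   9
  0   0   0   0   0   0   0   0   0   0   0
  1   0   0  12  12  12  12  12  12  12  12
  2   0   0  12  12  12  13  13  13  13  13
  3   0   0  12  12  12  17  17  17  18  18
  4   0   4  12  16  16  17  21  21  21  22
  5   0   4  12  16  16  17  21  21  24  28

17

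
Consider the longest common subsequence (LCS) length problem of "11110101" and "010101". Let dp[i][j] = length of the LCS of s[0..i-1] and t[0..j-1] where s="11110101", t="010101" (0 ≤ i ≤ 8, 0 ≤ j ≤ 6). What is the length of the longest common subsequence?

   ''  0  1  0  1  0  1
''  0  0  0  0  0  0  0
 1  0  0  1  1  1  1  1
 1  0  0  1  1  2  2  2
 1  0  0  1  1  2  2  3
 1  0  0  1  1  2  2  3
 0  0  1  1  2  2  3  3
 1  0  1  2  2  3  3  4
 0  0  1  2  3  3  4  4
 1  0  1  2  3  4  4  5

5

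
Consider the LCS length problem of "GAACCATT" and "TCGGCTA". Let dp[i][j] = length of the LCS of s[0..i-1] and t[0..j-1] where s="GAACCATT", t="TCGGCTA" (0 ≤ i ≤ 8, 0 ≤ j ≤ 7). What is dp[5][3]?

1

   ''  T  C  G  G  C  T  A
''  0  0  0  0  0  0  0  0
 G  0  0  0  1  1  1  1  1
 A  0  0  0  1  1  1  1  2
 A  0  0  0  1  1  1  1  2
 C  0  0  1  1  1  2  2  2
 C  0  0  1  1  1  2  2  2
 A  0  0  1  1  1  2  2  3
 T  0  1  1  1  1  2  3  3
 T  0  1  1  1  1  2  3  3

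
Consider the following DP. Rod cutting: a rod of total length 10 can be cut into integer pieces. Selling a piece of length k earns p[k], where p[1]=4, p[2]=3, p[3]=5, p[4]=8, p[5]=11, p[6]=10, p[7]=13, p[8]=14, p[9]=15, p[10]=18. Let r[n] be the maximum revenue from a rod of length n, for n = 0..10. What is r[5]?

   n    0    1    2    3    4    5    6    7    8    9   10
r[n]    0    4    8   12   16   20   24   28   32   36   40

20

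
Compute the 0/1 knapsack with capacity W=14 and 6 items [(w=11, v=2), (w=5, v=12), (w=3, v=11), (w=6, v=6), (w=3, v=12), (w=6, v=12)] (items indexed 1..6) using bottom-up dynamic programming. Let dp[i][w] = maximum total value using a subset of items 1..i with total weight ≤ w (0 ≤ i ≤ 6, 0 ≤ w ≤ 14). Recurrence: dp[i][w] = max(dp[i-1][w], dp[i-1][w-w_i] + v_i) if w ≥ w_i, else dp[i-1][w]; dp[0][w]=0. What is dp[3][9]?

23

i\w   0   1   2   3   4   5   6   7   8   9  10  11  12  13  14
  0   0   0   0   0   0   0   0   0   0   0   0   0   0   0   0
  1   0   0   0   0   0   0   0   0   0   0   0   2   2   2   2
  2   0   0   0   0   0  12  12  12  12  12  12  12  12  12  12
  3   0   0   0  11  11  12  12  12  23  23  23  23  23  23  23
  4   0   0   0  11  11  12  12  12  23  23  23  23  23  23  29
  5   0   0   0  12  12  12  23  23  24  24  24  35  35  35  35
  6   0   0   0  12  12  12  23  23  24  24  24  35  35  35  36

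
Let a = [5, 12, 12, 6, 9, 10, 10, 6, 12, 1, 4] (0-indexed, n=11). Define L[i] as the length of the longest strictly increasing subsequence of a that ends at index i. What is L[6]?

   i    0    1    2    3    4    5    6    7    8    9   10
a[i]    5   12   12    6    9   10   10    6   12    1    4
L[i]    1    2    2    2    3    4    4    2    5    1    2

4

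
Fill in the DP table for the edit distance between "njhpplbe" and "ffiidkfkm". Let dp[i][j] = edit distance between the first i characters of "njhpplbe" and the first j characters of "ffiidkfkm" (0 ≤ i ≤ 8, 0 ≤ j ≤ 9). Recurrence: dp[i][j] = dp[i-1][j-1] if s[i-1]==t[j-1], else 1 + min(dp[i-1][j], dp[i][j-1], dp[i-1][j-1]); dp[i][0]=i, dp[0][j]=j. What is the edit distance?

   ''  f  f  i  i  d  k  f  k  m
''  0  1  2  3  4  5  6  7  8  9
 n  1  1  2  3  4  5  6  7  8  9
 j  2  2  2  3  4  5  6  7  8  9
 h  3  3  3  3  4  5  6  7  8  9
 p  4  4  4  4  4  5  6  7  8  9
 p  5  5  5  5  5  5  6  7  8  9
 l  6  6  6  6  6  6  6  7  8  9
 b  7  7  7  7  7  7  7  7  8  9
 e  8  8  8  8  8  8  8  8  8  9

9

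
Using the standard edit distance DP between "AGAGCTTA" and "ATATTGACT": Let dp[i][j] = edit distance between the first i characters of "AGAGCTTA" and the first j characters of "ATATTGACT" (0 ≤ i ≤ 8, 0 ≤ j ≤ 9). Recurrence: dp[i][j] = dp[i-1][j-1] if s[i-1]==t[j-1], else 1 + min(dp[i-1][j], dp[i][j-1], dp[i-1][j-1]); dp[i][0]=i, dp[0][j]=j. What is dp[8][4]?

5

   ''  A  T  A  T  T  G  A  C  T
''  0  1  2  3  4  5  6  7  8  9
 A  1  0  1  2  3  4  5  6  7  8
 G  2  1  1  2  3  4  4  5  6  7
 A  3  2  2  1  2  3  4  4  5  6
 G  4  3  3  2  2  3  3  4  5  6
 C  5  4  4  3  3  3  4  4  4  5
 T  6  5  4  4  3  3  4  5  5  4
 T  7  6  5  5  4  3  4  5  6  5
 A  8  7  6  5  5  4  4  4  5  6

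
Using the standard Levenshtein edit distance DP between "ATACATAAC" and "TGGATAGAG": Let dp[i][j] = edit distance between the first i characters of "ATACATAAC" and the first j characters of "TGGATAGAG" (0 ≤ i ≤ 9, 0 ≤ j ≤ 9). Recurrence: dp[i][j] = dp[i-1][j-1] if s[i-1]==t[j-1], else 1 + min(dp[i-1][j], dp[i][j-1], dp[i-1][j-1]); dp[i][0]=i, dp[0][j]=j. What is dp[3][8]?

5

   ''  T  G  G  A  T  A  G  A  G
''  0  1  2  3  4  5  6  7  8  9
 A  1  1  2  3  3  4  5  6  7  8
 T  2  1  2  3  4  3  4  5  6  7
 A  3  2  2  3  3  4  3  4  5  6
 C  4  3  3  3  4  4  4  4  5  6
 A  5  4  4  4  3  4  4  5  4  5
 T  6  5  5  5  4  3  4  5  5  5
 A  7  6  6  6  5  4  3  4  5  6
 A  8  7  7  7  6  5  4  4  4  5
 C  9  8  8  8  7  6  5  5  5  5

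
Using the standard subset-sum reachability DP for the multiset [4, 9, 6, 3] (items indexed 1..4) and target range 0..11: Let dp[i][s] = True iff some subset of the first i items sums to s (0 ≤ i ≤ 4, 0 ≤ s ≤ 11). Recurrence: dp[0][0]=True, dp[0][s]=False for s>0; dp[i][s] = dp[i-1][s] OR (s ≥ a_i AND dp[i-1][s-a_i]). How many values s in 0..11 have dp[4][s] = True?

i\s   0   1   2   3   4   5   6   7   8   9  10  11
  0   T   F   F   F   F   F   F   F   F   F   F   F
  1   T   F   F   F   T   F   F   F   F   F   F   F
  2   T   F   F   F   T   F   F   F   F   T   F   F
  3   T   F   F   F   T   F   T   F   F   T   T   F
  4   T   F   F   T   T   F   T   T   F   T   T   F

7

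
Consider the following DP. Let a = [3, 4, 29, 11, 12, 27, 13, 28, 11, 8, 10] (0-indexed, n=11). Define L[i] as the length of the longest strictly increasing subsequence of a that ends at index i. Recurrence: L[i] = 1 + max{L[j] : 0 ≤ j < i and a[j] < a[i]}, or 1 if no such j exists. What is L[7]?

   i    0    1    2    3    4    5    6    7    8    9   10
a[i]    3    4   29   11   12   27   13   28   11    8   10
L[i]    1    2    3    3    4    5    5    6    3    3    4

6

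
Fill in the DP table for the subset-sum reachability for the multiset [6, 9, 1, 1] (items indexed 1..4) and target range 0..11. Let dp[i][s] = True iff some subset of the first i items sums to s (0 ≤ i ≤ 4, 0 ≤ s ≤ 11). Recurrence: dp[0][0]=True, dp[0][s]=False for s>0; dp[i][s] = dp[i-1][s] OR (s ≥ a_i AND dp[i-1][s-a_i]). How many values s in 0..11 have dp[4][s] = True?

9

i\s   0   1   2   3   4   5   6   7   8   9  10  11
  0   T   F   F   F   F   F   F   F   F   F   F   F
  1   T   F   F   F   F   F   T   F   F   F   F   F
  2   T   F   F   F   F   F   T   F   F   T   F   F
  3   T   T   F   F   F   F   T   T   F   T   T   F
  4   T   T   T   F   F   F   T   T   T   T   T   T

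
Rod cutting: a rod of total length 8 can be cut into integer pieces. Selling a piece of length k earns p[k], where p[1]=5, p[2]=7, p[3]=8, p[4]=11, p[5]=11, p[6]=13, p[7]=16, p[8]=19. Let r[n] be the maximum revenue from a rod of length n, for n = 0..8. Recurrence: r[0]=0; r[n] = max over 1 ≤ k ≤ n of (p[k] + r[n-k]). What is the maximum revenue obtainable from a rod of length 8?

40

   n    0    1    2    3    4    5    6    7    8
r[n]    0    5   10   15   20   25   30   35   40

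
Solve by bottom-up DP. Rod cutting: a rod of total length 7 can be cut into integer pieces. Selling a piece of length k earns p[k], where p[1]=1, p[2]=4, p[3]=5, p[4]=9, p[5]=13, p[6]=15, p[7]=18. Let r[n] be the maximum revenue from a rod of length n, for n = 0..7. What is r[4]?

9

   n    0    1    2    3    4    5    6    7
r[n]    0    1    4    5    9   13   15   18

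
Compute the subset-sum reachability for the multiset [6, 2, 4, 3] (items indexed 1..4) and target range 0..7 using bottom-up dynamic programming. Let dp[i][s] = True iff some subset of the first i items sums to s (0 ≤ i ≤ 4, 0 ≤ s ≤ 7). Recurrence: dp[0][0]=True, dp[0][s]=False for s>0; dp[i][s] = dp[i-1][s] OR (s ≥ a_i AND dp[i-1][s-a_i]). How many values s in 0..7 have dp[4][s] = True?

7

i\s   0   1   2   3   4   5   6   7
  0   T   F   F   F   F   F   F   F
  1   T   F   F   F   F   F   T   F
  2   T   F   T   F   F   F   T   F
  3   T   F   T   F   T   F   T   F
  4   T   F   T   T   T   T   T   T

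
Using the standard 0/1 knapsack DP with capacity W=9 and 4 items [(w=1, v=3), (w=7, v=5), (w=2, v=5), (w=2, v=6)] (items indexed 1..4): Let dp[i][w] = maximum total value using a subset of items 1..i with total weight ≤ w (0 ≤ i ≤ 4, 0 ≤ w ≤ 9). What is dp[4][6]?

i\w   0   1   2   3   4   5   6   7   8   9
  0   0   0   0   0   0   0   0   0   0   0
  1   0   3   3   3   3   3   3   3   3   3
  2   0   3   3   3   3   3   3   5   8   8
  3   0   3   5   8   8   8   8   8   8  10
  4   0   3   6   9  11  14  14  14  14  14

14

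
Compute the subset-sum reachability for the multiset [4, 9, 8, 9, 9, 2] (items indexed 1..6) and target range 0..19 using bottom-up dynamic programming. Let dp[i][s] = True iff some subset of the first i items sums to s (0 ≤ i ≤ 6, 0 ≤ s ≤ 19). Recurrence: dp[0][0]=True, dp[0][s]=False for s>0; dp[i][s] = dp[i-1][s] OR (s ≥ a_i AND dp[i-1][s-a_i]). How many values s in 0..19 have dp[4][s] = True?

8

i\s   0   1   2   3   4   5   6   7   8   9  10  11  12  13  14  15  16  17  18  19
  0   T   F   F   F   F   F   F   F   F   F   F   F   F   F   F   F   F   F   F   F
  1   T   F   F   F   T   F   F   F   F   F   F   F   F   F   F   F   F   F   F   F
  2   T   F   F   F   T   F   F   F   F   T   F   F   F   T   F   F   F   F   F   F
  3   T   F   F   F   T   F   F   F   T   T   F   F   T   T   F   F   F   T   F   F
  4   T   F   F   F   T   F   F   F   T   T   F   F   T   T   F   F   F   T   T   F
  5   T   F   F   F   T   F   F   F   T   T   F   F   T   T   F   F   F   T   T   F
  6   T   F   T   F   T   F   T   F   T   T   T   T   T   T   T   T   F   T   T   T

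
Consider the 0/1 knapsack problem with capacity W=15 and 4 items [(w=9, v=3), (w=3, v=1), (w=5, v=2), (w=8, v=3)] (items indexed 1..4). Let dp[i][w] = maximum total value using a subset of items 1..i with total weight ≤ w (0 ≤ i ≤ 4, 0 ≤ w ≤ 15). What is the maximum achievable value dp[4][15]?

i\w   0   1   2   3   4   5   6   7   8   9  10  11  12  13  14  15
  0   0   0   0   0   0   0   0   0   0   0   0   0   0   0   0   0
  1   0   0   0   0   0   0   0   0   0   3   3   3   3   3   3   3
  2   0   0   0   1   1   1   1   1   1   3   3   3   4   4   4   4
  3   0   0   0   1   1   2   2   2   3   3   3   3   4   4   5   5
  4   0   0   0   1   1   2   2   2   3   3   3   4   4   5   5   5

5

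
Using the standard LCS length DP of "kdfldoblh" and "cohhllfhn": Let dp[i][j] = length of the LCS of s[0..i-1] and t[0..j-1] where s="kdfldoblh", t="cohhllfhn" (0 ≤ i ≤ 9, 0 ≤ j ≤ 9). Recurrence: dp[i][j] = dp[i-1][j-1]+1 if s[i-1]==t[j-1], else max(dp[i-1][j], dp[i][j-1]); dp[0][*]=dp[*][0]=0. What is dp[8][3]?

1

   ''  c  o  h  h  l  l  f  h  n
''  0  0  0  0  0  0  0  0  0  0
 k  0  0  0  0  0  0  0  0  0  0
 d  0  0  0  0  0  0  0  0  0  0
 f  0  0  0  0  0  0  0  1  1  1
 l  0  0  0  0  0  1  1  1  1  1
 d  0  0  0  0  0  1  1  1  1  1
 o  0  0  1  1  1  1  1  1  1  1
 b  0  0  1  1  1  1  1  1  1  1
 l  0  0  1  1  1  2  2  2  2  2
 h  0  0  1  2  2  2  2  2  3  3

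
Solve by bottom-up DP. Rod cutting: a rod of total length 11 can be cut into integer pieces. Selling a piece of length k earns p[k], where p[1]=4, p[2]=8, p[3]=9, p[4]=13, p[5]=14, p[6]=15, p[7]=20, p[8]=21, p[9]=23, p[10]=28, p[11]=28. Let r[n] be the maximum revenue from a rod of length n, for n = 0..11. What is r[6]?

24

   n    0    1    2    3    4    5    6    7    8    9   10   11
r[n]    0    4    8   12   16   20   24   28   32   36   40   44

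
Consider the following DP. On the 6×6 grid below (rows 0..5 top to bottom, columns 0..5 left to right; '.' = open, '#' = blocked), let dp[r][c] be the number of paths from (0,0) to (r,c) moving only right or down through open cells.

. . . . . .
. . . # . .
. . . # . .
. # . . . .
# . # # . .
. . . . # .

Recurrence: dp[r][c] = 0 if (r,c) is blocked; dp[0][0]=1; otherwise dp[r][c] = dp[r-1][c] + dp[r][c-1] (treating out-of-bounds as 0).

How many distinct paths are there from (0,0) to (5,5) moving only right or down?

17

r\c   0   1   2   3   4   5
  0   1   1   1   1   1   1
  1   1   2   3   0   1   2
  2   1   3   6   0   1   3
  3   1   0   6   6   7  10
  4   0   0   0   0   7  17
  5   0   0   0   0   0  17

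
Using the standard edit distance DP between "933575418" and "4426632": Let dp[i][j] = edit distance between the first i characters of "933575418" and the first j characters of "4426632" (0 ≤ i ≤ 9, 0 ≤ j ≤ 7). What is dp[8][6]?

8

   ''  4  4  2  6  6  3  2
''  0  1  2  3  4  5  6  7
 9  1  1  2  3  4  5  6  7
 3  2  2  2  3  4  5  5  6
 3  3  3  3  3  4  5  5  6
 5  4  4  4  4  4  5  6  6
 7  5  5  5  5  5  5  6  7
 5  6  6  6  6  6  6  6  7
 4  7  6  6  7  7  7  7  7
 1  8  7  7  7  8  8  8  8
 8  9  8  8  8  8  9  9  9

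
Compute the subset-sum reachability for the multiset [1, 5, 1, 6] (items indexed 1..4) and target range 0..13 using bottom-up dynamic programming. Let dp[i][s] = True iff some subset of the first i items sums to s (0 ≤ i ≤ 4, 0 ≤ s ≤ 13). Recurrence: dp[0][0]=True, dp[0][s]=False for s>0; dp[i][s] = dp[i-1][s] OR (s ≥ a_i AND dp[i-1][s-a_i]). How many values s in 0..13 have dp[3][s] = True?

i\s   0   1   2   3   4   5   6   7   8   9  10  11  12  13
  0   T   F   F   F   F   F   F   F   F   F   F   F   F   F
  1   T   T   F   F   F   F   F   F   F   F   F   F   F   F
  2   T   T   F   F   F   T   T   F   F   F   F   F   F   F
  3   T   T   T   F   F   T   T   T   F   F   F   F   F   F
  4   T   T   T   F   F   T   T   T   T   F   F   T   T   T

6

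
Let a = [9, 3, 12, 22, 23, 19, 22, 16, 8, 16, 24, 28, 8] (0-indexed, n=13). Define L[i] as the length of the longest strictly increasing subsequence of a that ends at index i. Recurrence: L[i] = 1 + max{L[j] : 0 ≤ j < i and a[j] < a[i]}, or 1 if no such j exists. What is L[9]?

   i    0    1    2    3    4    5    6    7    8    9   10   11   12
a[i]    9    3   12   22   23   19   22   16    8   16   24   28    8
L[i]    1    1    2    3    4    3    4    3    2    3    5    6    2

3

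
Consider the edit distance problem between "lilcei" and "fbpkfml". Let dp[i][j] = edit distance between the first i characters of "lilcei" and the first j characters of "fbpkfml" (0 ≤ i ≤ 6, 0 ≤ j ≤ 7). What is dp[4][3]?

4

   ''  f  b  p  k  f  m  l
''  0  1  2  3  4  5  6  7
 l  1  1  2  3  4  5  6  6
 i  2  2  2  3  4  5  6  7
 l  3  3  3  3  4  5  6  6
 c  4  4  4  4  4  5  6  7
 e  5  5  5  5  5  5  6  7
 i  6  6  6  6  6  6  6  7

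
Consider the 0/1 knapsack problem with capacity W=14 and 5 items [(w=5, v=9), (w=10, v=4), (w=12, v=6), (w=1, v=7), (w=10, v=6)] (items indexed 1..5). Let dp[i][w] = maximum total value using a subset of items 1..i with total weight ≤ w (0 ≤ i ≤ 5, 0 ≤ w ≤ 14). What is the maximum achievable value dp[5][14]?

i\w   0   1   2   3   4   5   6   7   8   9  10  11  12  13  14
  0   0   0   0   0   0   0   0   0   0   0   0   0   0   0   0
  1   0   0   0   0   0   9   9   9   9   9   9   9   9   9   9
  2   0   0   0   0   0   9   9   9   9   9   9   9   9   9   9
  3   0   0   0   0   0   9   9   9   9   9   9   9   9   9   9
  4   0   7   7   7   7   9  16  16  16  16  16  16  16  16  16
  5   0   7   7   7   7   9  16  16  16  16  16  16  16  16  16

16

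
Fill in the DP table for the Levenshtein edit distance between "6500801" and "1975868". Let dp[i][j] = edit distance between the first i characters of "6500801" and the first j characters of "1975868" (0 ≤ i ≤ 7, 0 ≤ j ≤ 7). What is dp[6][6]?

   ''  1  9  7  5  8  6  8
''  0  1  2  3  4  5  6  7
 6  1  1  2  3  4  5  5  6
 5  2  2  2  3  3  4  5  6
 0  3  3  3  3  4  4  5  6
 0  4  4  4  4  4  5  5  6
 8  5  5  5  5  5  4  5  5
 0  6  6  6  6  6  5  5  6
 1  7  6  7  7  7  6  6  6

5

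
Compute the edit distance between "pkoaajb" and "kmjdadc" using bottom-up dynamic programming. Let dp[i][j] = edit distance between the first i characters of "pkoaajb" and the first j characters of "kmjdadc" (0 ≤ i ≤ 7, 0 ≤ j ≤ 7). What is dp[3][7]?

   ''  k  m  j  d  a  d  c
''  0  1  2  3  4  5  6  7
 p  1  1  2  3  4  5  6  7
 k  2  1  2  3  4  5  6  7
 o  3  2  2  3  4  5  6  7
 a  4  3  3  3  4  4  5  6
 a  5  4  4  4  4  4  5  6
 j  6  5  5  4  5  5  5  6
 b  7  6  6  5  5  6  6  6

7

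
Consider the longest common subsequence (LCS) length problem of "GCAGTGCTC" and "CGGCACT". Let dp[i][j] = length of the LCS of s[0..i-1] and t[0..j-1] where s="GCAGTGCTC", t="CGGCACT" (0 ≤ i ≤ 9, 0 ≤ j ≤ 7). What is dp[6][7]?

4

   ''  C  G  G  C  A  C  T
''  0  0  0  0  0  0  0  0
 G  0  0  1  1  1  1  1  1
 C  0  1  1  1  2  2  2  2
 A  0  1  1  1  2  3  3  3
 G  0  1  2  2  2  3  3  3
 T  0  1  2  2  2  3  3  4
 G  0  1  2  3  3  3  3  4
 C  0  1  2  3  4  4  4  4
 T  0  1  2  3  4  4  4  5
 C  0  1  2  3  4  4  5  5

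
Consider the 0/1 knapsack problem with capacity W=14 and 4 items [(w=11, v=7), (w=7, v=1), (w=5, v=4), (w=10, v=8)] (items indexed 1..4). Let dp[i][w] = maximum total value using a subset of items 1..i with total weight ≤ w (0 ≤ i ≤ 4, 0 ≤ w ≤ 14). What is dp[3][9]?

i\w   0   1   2   3   4   5   6   7   8   9  10  11  12  13  14
  0   0   0   0   0   0   0   0   0   0   0   0   0   0   0   0
  1   0   0   0   0   0   0   0   0   0   0   0   7   7   7   7
  2   0   0   0   0   0   0   0   1   1   1   1   7   7   7   7
  3   0   0   0   0   0   4   4   4   4   4   4   7   7   7   7
  4   0   0   0   0   0   4   4   4   4   4   8   8   8   8   8

4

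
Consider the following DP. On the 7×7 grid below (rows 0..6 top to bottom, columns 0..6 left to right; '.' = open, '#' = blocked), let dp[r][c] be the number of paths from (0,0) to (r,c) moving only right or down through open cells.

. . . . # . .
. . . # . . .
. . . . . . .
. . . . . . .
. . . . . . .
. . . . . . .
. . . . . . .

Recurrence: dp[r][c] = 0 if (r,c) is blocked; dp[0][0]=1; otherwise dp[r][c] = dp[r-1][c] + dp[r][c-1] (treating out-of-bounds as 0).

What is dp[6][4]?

r\c   0   1   2   3   4   5   6
  0   1   1   1   1   0   0   0
  1   1   2   3   0   0   0   0
  2   1   3   6   6   6   6   6
  3   1   4  10  16  22  28  34
  4   1   5  15  31  53  81 115
  5   1   6  21  52 105 186 301
  6   1   7  28  80 185 371 672

185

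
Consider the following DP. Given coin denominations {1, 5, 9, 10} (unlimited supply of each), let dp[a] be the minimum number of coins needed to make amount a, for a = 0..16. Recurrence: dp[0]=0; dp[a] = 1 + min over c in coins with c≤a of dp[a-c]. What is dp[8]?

 a  0  1  2  3  4  5  6  7  8  9 10 11 12 13 14 15 16
dp  0  1  2  3  4  1  2  3  4  1  1  2  3  4  2  2  3

4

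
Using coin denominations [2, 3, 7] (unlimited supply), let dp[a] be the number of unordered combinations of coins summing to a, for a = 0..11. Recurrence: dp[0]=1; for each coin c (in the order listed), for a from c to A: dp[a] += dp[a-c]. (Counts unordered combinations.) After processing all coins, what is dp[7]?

2

after  coin     0     1     2     3     4     5     6     7     8     9    10    11
          2     1     0     1     0     1     0     1     0     1     0     1     0
          3     1     0     1     1     1     1     2     1     2     2     2     2
          7     1     0     1     1     1     1     2     2     2     3     3     3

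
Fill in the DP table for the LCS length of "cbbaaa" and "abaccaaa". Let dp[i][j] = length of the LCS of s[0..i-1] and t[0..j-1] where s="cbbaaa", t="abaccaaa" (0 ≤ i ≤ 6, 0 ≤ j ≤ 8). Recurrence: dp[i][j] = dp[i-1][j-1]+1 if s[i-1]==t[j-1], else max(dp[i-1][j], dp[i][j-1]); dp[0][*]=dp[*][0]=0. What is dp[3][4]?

   ''  a  b  a  c  c  a  a  a
''  0  0  0  0  0  0  0  0  0
 c  0  0  0  0  1  1  1  1  1
 b  0  0  1  1  1  1  1  1  1
 b  0  0  1  1  1  1  1  1  1
 a  0  1  1  2  2  2  2  2  2
 a  0  1  1  2  2  2  3  3  3
 a  0  1  1  2  2  2  3  4  4

1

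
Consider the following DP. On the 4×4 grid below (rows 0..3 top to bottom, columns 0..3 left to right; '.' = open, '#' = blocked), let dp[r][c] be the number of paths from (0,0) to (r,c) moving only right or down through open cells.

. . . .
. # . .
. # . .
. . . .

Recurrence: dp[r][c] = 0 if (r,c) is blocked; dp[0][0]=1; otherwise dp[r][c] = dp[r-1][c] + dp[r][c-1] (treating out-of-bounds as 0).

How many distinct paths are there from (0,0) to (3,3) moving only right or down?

5

r\c   0   1   2   3
  0   1   1   1   1
  1   1   0   1   2
  2   1   0   1   3
  3   1   1   2   5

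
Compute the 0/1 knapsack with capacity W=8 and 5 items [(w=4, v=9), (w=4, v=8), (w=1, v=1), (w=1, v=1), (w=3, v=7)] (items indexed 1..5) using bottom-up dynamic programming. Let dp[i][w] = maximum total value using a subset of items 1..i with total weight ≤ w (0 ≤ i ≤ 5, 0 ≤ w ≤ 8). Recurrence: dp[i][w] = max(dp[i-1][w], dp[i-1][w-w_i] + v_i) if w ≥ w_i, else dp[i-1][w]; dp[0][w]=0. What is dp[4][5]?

i\w   0   1   2   3   4   5   6   7   8
  0   0   0   0   0   0   0   0   0   0
  1   0   0   0   0   9   9   9   9   9
  2   0   0   0   0   9   9   9   9  17
  3   0   1   1   1   9  10  10  10  17
  4   0   1   2   2   9  10  11  11  17
  5   0   1   2   7   9  10  11  16  17

10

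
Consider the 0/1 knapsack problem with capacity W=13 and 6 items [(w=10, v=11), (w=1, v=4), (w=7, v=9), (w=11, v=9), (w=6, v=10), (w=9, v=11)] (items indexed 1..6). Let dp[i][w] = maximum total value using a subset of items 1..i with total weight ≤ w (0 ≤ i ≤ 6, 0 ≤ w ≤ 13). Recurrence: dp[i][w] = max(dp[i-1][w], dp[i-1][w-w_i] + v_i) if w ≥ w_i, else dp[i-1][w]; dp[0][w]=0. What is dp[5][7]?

i\w   0   1   2   3   4   5   6   7   8   9  10  11  12  13
  0   0   0   0   0   0   0   0   0   0   0   0   0   0   0
  1   0   0   0   0   0   0   0   0   0   0  11  11  11  11
  2   0   4   4   4   4   4   4   4   4   4  11  15  15  15
  3   0   4   4   4   4   4   4   9  13  13  13  15  15  15
  4   0   4   4   4   4   4   4   9  13  13  13  15  15  15
  5   0   4   4   4   4   4  10  14  14  14  14  15  15  19
  6   0   4   4   4   4   4  10  14  14  14  15  15  15  19

14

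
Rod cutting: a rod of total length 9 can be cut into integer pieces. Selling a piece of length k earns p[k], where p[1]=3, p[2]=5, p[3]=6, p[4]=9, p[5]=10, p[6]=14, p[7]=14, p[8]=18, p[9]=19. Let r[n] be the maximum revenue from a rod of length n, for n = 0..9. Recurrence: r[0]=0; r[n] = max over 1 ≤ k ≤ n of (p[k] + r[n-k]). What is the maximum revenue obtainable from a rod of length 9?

   n    0    1    2    3    4    5    6    7    8    9
r[n]    0    3    6    9   12   15   18   21   24   27

27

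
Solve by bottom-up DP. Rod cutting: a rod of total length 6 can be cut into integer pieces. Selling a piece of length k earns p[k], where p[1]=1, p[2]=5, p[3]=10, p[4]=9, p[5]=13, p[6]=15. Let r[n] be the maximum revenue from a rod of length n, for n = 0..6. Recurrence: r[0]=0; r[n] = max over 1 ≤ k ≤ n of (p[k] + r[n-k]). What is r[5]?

   n    0    1    2    3    4    5    6
r[n]    0    1    5   10   11   15   20

15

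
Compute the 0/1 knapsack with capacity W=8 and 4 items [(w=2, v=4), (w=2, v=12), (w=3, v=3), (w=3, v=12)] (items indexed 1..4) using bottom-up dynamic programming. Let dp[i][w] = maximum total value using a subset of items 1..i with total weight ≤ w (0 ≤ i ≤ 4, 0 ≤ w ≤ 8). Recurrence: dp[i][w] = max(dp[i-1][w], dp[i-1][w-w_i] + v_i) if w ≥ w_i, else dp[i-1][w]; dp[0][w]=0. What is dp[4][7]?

i\w   0   1   2   3   4   5   6   7   8
  0   0   0   0   0   0   0   0   0   0
  1   0   0   4   4   4   4   4   4   4
  2   0   0  12  12  16  16  16  16  16
  3   0   0  12  12  16  16  16  19  19
  4   0   0  12  12  16  24  24  28  28

28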